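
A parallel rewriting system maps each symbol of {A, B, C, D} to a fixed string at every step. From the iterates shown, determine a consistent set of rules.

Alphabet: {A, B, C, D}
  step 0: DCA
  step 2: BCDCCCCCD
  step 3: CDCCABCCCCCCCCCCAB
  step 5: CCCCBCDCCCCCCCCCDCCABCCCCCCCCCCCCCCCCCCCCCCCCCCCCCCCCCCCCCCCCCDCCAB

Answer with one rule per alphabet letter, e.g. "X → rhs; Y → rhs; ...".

A->B, B->CD, C->CC, D->AB

  step 2 ⇒ step 3: BCDCCCCCD ⇒ CD·CC·AB·CC·CC·CC·CC·CC·AB
    B ↦ CD
    C ↦ CC
    D ↦ AB
    A ↦ B  (constrained at step 0)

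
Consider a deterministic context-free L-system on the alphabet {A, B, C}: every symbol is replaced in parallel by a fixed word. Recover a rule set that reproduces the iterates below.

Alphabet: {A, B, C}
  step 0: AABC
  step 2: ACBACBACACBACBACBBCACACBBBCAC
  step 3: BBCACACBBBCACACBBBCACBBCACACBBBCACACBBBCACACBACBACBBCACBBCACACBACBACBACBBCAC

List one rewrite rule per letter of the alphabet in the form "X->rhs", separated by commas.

A->BBC, B->ACB, C->AC

  step 2 ⇒ step 3: ACBACBACACBACBACBBCACACBBBCAC ⇒ BBC·AC·ACB·BBC·AC·ACB·BBC·AC·BBC·AC·ACB·BBC·AC·ACB·BBC·AC·ACB·ACB·AC·BBC·AC·BBC·AC·ACB·ACB·ACB·AC·BBC·AC
    A ↦ BBC
    B ↦ ACB
    C ↦ AC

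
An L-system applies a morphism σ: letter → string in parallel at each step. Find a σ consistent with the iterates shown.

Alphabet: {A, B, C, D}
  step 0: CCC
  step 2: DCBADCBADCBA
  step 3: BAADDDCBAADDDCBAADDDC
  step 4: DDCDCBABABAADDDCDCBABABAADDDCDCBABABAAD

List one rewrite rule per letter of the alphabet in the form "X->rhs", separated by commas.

A->DC, B->D, C->AD, D->BA

  step 3 ⇒ step 4: BAADDDCBAADDDCBAADDDC ⇒ D·DC·DC·BA·BA·BA·AD·D·DC·DC·BA·BA·BA·AD·D·DC·DC·BA·BA·BA·AD
    A ↦ DC
    B ↦ D
    C ↦ AD
    D ↦ BA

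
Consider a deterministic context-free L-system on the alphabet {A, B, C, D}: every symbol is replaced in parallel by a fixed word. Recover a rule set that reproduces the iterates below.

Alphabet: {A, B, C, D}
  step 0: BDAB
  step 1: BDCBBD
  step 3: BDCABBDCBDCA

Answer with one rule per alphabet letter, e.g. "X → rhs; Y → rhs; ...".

  step 0 ⇒ step 1: BDAB ⇒ BD·C·B·BD
    A ↦ B
    B ↦ BD
    D ↦ C
    C ↦ A  (constrained at step 1)

A->B, B->BD, C->A, D->C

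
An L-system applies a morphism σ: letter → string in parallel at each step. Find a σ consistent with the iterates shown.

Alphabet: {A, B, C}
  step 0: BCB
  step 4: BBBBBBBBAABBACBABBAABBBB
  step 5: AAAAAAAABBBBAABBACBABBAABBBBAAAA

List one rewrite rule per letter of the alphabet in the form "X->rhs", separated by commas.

A->BB, B->A, C->ACB

  step 4 ⇒ step 5: BBBBBBBBAABBACBABBAABBBB ⇒ A·A·A·A·A·A·A·A·BB·BB·A·A·BB·ACB·A·BB·A·A·BB·BB·A·A·A·A
    A ↦ BB
    B ↦ A
    C ↦ ACB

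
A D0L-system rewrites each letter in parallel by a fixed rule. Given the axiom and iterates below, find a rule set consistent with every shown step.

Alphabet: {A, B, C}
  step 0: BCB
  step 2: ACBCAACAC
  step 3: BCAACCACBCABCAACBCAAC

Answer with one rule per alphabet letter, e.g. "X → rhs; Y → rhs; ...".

A->BCA, B->C, C->AC

  step 2 ⇒ step 3: ACBCAACAC ⇒ BCA·AC·C·AC·BCA·BCA·AC·BCA·AC
    A ↦ BCA
    B ↦ C
    C ↦ AC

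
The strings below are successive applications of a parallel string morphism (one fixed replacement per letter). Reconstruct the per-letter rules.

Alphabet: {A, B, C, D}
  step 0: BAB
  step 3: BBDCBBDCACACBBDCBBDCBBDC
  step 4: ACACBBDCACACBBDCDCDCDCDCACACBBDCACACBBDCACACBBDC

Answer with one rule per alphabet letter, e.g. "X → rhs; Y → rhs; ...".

A->DC, B->AC, C->DC, D->BB

  step 3 ⇒ step 4: BBDCBBDCACACBBDCBBDCBBDC ⇒ AC·AC·BB·DC·AC·AC·BB·DC·DC·DC·DC·DC·AC·AC·BB·DC·AC·AC·BB·DC·AC·AC·BB·DC
    A ↦ DC
    B ↦ AC
    C ↦ DC
    D ↦ BB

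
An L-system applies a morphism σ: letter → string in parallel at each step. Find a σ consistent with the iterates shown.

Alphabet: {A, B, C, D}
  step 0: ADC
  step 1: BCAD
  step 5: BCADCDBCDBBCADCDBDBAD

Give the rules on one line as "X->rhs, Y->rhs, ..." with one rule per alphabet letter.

A->B, B->DB, C->AD, D->C

  step 0 ⇒ step 1: ADC ⇒ B·C·AD
    A ↦ B
    C ↦ AD
    D ↦ C
    B ↦ DB  (constrained at step 1)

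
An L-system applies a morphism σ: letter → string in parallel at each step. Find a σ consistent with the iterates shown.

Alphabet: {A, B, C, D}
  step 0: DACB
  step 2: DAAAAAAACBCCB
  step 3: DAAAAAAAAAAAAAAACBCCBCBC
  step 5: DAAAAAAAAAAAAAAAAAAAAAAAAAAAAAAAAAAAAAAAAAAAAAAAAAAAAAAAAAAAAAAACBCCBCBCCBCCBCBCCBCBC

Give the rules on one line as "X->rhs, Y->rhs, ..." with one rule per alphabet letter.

  step 2 ⇒ step 3: DAAAAAAACBCCB ⇒ DA·AA·AA·AA·AA·AA·AA·AA·CB·C·CB·CB·C
    A ↦ AA
    B ↦ C
    C ↦ CB
    D ↦ DA

A->AA, B->C, C->CB, D->DA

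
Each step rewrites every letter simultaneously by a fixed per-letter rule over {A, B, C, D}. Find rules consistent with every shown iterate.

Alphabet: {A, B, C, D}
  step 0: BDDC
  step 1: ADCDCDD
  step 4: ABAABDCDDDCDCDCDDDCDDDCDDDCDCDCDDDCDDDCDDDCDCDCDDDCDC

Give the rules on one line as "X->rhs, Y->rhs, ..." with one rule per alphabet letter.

A->AB, B->A, C->DD, D->DC

  step 0 ⇒ step 1: BDDC ⇒ A·DC·DC·DD
    B ↦ A
    C ↦ DD
    D ↦ DC
    A ↦ AB  (constrained at step 1)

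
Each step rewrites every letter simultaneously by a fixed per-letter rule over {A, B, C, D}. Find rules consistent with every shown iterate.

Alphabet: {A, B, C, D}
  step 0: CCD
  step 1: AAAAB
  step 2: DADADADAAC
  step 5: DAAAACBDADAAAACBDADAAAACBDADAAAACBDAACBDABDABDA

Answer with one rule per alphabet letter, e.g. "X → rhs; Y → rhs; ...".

  step 1 ⇒ step 2: AAAAB ⇒ DA·DA·DA·DA·AC
    A ↦ DA
    B ↦ AC
  step 0 ⇒ step 1: CCD ⇒ AA·AA·B
    C ↦ AA
  step 0 ⇒ step 1: CCD ⇒ AA·AA·B
    D ↦ B

A->DA, B->AC, C->AA, D->B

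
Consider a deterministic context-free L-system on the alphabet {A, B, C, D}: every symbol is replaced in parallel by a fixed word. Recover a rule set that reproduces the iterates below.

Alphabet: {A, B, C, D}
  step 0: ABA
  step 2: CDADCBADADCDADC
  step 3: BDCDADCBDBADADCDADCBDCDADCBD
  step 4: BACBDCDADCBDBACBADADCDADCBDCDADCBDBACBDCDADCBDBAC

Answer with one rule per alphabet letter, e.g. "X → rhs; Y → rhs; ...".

  step 3 ⇒ step 4: BDCDADCBDBADADCDADCBDCDADCBD ⇒ BA·C·BD·C·DAD·C·BD·BA·C·BA·DAD·C·DAD·C·BD·C·DAD·C·BD·BA·C·BD·C·DAD·C·BD·BA·C
    A ↦ DAD
    B ↦ BA
    C ↦ BD
    D ↦ C

A->DAD, B->BA, C->BD, D->C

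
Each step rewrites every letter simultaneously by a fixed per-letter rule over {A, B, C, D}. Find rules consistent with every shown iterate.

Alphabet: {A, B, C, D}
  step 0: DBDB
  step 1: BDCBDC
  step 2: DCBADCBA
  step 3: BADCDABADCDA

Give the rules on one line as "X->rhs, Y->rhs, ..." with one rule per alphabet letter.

  step 2 ⇒ step 3: DCBADCBA ⇒ B·A·DC·DA·B·A·DC·DA
    A ↦ DA
    B ↦ DC
    C ↦ A
    D ↦ B

A->DA, B->DC, C->A, D->B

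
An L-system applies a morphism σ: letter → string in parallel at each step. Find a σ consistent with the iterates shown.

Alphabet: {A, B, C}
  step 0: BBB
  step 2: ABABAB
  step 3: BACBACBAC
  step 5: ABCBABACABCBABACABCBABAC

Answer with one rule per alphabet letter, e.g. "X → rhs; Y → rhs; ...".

A->BA, B->C, C->AB

  step 2 ⇒ step 3: ABABAB ⇒ BA·C·BA·C·BA·C
    A ↦ BA
    B ↦ C
    C ↦ AB  (constrained at step 3)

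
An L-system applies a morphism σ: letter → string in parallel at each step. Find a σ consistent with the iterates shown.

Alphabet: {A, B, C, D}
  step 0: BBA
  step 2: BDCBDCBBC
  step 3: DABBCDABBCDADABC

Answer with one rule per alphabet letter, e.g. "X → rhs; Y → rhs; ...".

  step 2 ⇒ step 3: BDCBDCBBC ⇒ DA·B·BC·DA·B·BC·DA·DA·BC
    B ↦ DA
    C ↦ BC
    D ↦ B
    A ↦ DC  (constrained at step 0)

A->DC, B->DA, C->BC, D->B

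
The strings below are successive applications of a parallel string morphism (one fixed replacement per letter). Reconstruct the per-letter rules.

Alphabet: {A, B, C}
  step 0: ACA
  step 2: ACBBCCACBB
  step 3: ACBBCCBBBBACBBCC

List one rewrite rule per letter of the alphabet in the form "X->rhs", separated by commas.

  step 2 ⇒ step 3: ACBBCCACBB ⇒ AC·BB·C·C·BB·BB·AC·BB·C·C
    A ↦ AC
    B ↦ C
    C ↦ BB

A->AC, B->C, C->BB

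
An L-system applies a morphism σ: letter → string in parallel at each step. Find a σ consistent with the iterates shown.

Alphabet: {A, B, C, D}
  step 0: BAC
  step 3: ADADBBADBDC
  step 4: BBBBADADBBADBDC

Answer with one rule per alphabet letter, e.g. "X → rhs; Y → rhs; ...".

  step 3 ⇒ step 4: ADADBBADBDC ⇒ B·B·B·B·AD·AD·B·B·AD·B·DC
    A ↦ B
    B ↦ AD
    C ↦ DC
    D ↦ B

A->B, B->AD, C->DC, D->B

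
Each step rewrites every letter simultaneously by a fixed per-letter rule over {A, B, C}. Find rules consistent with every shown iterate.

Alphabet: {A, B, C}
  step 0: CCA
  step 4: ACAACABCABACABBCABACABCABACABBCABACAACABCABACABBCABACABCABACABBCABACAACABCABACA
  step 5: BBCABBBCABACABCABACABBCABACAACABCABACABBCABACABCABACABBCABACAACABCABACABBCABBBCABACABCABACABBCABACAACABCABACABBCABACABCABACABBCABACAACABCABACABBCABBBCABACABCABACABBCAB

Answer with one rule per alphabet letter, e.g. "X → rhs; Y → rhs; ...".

A->B, B->ACA, C->BCA

  step 4 ⇒ step 5: ACAACABCABACABBCABACABCABACABBCABACAACABCABACABBCABACABCABACABBCABACAACABCABACA ⇒ B·BCA·B·B·BCA·B·ACA·BCA·B·ACA·B·BCA·B·ACA·ACA·BCA·B·ACA·B·BCA·B·ACA·BCA·B·ACA·B·BCA·B·ACA·ACA·BCA·B·ACA·B·BCA·B·B·BCA·B·ACA·BCA·B·ACA·B·BCA·B·ACA·ACA·BCA·B·ACA·B·BCA·B·ACA·BCA·B·ACA·B·BCA·B·ACA·ACA·BCA·B·ACA·B·BCA·B·B·BCA·B·ACA·BCA·B·ACA·B·BCA·B
    A ↦ B
    B ↦ ACA
    C ↦ BCA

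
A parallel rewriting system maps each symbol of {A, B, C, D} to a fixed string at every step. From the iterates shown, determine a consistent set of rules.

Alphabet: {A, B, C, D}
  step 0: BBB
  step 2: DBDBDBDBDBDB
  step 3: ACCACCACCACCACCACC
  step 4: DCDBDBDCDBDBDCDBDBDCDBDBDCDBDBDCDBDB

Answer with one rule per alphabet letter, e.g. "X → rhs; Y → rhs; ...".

A->DC, B->CC, C->DB, D->A

  step 3 ⇒ step 4: ACCACCACCACCACCACC ⇒ DC·DB·DB·DC·DB·DB·DC·DB·DB·DC·DB·DB·DC·DB·DB·DC·DB·DB
    A ↦ DC
    C ↦ DB
  step 2 ⇒ step 3: DBDBDBDBDBDB ⇒ A·CC·A·CC·A·CC·A·CC·A·CC·A·CC
    B ↦ CC
  step 2 ⇒ step 3: DBDBDBDBDBDB ⇒ A·CC·A·CC·A·CC·A·CC·A·CC·A·CC
    D ↦ A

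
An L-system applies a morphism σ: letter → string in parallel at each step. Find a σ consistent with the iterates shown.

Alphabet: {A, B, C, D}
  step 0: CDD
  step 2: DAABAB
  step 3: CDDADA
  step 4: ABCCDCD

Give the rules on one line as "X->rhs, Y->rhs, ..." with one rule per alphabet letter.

A->D, B->A, C->AB, D->C

  step 3 ⇒ step 4: CDDADA ⇒ AB·C·C·D·C·D
    A ↦ D
    C ↦ AB
    D ↦ C
  step 2 ⇒ step 3: DAABAB ⇒ C·D·D·A·D·A
    B ↦ A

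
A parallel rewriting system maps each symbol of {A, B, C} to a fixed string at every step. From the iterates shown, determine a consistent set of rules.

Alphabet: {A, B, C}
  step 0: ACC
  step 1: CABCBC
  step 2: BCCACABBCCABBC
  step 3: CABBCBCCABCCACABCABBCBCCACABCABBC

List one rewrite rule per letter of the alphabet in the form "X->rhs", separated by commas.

  step 2 ⇒ step 3: BCCACABBCCABBC ⇒ CAB·BC·BC·CA·BC·CA·CAB·CAB·BC·BC·CA·CAB·CAB·BC
    A ↦ CA
    B ↦ CAB
    C ↦ BC

A->CA, B->CAB, C->BC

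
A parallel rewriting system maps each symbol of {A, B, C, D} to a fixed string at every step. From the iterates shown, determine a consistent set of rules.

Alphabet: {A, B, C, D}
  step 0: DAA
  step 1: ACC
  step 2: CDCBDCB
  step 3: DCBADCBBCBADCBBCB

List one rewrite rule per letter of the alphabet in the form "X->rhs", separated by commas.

A->C, B->BCB, C->DCB, D->A

  step 2 ⇒ step 3: CDCBDCB ⇒ DCB·A·DCB·BCB·A·DCB·BCB
    B ↦ BCB
    C ↦ DCB
    D ↦ A
  step 0 ⇒ step 1: DAA ⇒ A·C·C
    A ↦ C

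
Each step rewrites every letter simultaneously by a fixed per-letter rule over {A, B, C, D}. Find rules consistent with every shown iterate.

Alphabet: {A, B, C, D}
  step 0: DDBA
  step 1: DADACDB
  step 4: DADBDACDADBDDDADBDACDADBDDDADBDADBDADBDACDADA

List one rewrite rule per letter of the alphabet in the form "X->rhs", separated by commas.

  step 0 ⇒ step 1: DDBA ⇒ DA·DA·C·DB
    A ↦ DB
    B ↦ C
    D ↦ DA
    C ↦ DD  (constrained at step 1)

A->DB, B->C, C->DD, D->DA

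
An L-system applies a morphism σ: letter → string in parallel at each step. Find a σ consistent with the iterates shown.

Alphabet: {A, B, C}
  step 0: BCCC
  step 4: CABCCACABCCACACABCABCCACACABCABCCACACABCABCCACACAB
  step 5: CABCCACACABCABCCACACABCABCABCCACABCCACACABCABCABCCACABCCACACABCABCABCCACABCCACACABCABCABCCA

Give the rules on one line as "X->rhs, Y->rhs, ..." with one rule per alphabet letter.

A->B, B->CCA, C->CA

  step 4 ⇒ step 5: CABCCACABCCACACABCABCCACACABCABCCACACABCABCCACACAB ⇒ CA·B·CCA·CA·CA·B·CA·B·CCA·CA·CA·B·CA·B·CA·B·CCA·CA·B·CCA·CA·CA·B·CA·B·CA·B·CCA·CA·B·CCA·CA·CA·B·CA·B·CA·B·CCA·CA·B·CCA·CA·CA·B·CA·B·CA·B·CCA
    A ↦ B
    B ↦ CCA
    C ↦ CA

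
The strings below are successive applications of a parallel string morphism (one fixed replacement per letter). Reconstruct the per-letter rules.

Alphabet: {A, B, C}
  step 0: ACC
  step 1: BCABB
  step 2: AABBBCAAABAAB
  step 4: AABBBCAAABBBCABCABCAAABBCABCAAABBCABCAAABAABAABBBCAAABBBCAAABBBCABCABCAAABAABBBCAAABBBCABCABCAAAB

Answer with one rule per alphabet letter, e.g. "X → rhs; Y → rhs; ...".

A->BCA, B->AAB, C->B

  step 1 ⇒ step 2: BCABB ⇒ AAB·B·BCA·AAB·AAB
    A ↦ BCA
    B ↦ AAB
    C ↦ B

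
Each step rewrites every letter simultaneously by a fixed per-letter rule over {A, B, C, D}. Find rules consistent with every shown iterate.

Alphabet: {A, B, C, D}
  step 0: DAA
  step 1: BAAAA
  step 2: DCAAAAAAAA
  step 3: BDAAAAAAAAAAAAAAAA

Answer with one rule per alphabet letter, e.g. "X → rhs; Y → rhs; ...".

A->AA, B->DC, C->D, D->B

  step 2 ⇒ step 3: DCAAAAAAAA ⇒ B·D·AA·AA·AA·AA·AA·AA·AA·AA
    A ↦ AA
    C ↦ D
    D ↦ B
  step 1 ⇒ step 2: BAAAA ⇒ DC·AA·AA·AA·AA
    B ↦ DC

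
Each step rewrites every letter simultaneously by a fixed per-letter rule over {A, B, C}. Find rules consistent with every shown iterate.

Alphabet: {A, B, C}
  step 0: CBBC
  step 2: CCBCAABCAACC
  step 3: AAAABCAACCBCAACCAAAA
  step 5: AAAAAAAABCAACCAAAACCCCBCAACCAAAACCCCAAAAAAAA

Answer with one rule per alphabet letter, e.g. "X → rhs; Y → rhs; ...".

  step 2 ⇒ step 3: CCBCAABCAACC ⇒ AA·AA·BC·AA·C·C·BC·AA·C·C·AA·AA
    A ↦ C
    B ↦ BC
    C ↦ AA

A->C, B->BC, C->AA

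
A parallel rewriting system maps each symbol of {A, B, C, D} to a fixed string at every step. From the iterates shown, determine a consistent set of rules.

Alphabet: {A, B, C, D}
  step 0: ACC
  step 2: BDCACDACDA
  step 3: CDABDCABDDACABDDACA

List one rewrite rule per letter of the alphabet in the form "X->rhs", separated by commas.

  step 2 ⇒ step 3: BDCACDACDA ⇒ C·DA·BD·CA·BD·DA·CA·BD·DA·CA
    A ↦ CA
    B ↦ C
    C ↦ BD
    D ↦ DA

A->CA, B->C, C->BD, D->DA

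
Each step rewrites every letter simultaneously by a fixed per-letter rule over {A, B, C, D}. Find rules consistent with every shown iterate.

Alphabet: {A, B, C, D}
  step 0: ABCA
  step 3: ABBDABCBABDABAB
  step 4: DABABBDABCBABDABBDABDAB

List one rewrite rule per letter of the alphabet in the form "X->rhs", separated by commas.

  step 3 ⇒ step 4: ABBDABCBABDABAB ⇒ D·AB·AB·B·D·AB·CB·AB·D·AB·B·D·AB·D·AB
    A ↦ D
    B ↦ AB
    C ↦ CB
    D ↦ B

A->D, B->AB, C->CB, D->B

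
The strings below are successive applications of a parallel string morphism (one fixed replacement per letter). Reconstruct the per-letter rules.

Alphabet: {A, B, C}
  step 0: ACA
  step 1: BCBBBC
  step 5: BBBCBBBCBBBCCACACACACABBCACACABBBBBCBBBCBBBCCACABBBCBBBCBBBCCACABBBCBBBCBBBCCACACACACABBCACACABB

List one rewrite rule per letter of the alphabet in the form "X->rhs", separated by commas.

  step 0 ⇒ step 1: ACA ⇒ BC·BB·BC
    A ↦ BC
    C ↦ BB
    B ↦ CA  (constrained at step 1)

A->BC, B->CA, C->BB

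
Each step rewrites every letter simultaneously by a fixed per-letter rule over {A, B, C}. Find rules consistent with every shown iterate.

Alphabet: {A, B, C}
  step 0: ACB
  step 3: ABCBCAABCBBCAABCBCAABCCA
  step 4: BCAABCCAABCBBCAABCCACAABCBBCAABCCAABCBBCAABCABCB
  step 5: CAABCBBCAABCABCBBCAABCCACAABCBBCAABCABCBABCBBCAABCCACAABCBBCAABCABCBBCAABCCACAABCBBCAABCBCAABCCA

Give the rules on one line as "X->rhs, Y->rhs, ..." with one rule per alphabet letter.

A->B, B->CA, C->ABC

  step 4 ⇒ step 5: BCAABCCAABCBBCAABCCACAABCBBCAABCCAABCBBCAABCABCB ⇒ CA·ABC·B·B·CA·ABC·ABC·B·B·CA·ABC·CA·CA·ABC·B·B·CA·ABC·ABC·B·ABC·B·B·CA·ABC·CA·CA·ABC·B·B·CA·ABC·ABC·B·B·CA·ABC·CA·CA·ABC·B·B·CA·ABC·B·CA·ABC·CA
    A ↦ B
    B ↦ CA
    C ↦ ABC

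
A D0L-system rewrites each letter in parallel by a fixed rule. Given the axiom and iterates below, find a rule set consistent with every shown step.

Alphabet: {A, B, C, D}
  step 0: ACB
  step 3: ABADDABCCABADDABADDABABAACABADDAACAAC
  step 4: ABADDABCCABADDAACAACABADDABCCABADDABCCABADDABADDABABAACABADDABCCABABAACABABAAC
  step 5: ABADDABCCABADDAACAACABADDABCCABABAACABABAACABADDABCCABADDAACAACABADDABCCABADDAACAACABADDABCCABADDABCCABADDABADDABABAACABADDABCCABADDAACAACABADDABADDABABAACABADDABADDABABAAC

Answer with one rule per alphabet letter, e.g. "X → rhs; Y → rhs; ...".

A->AB, B->ADD, C->AAC, D->C

  step 4 ⇒ step 5: ABADDABCCABADDAACAACABADDABCCABADDABCCABADDABADDABABAACABADDABCCABABAACABABAAC ⇒ AB·ADD·AB·C·C·AB·ADD·AAC·AAC·AB·ADD·AB·C·C·AB·AB·AAC·AB·AB·AAC·AB·ADD·AB·C·C·AB·ADD·AAC·AAC·AB·ADD·AB·C·C·AB·ADD·AAC·AAC·AB·ADD·AB·C·C·AB·ADD·AB·C·C·AB·ADD·AB·ADD·AB·AB·AAC·AB·ADD·AB·C·C·AB·ADD·AAC·AAC·AB·ADD·AB·ADD·AB·AB·AAC·AB·ADD·AB·ADD·AB·AB·AAC
    A ↦ AB
    B ↦ ADD
    C ↦ AAC
    D ↦ C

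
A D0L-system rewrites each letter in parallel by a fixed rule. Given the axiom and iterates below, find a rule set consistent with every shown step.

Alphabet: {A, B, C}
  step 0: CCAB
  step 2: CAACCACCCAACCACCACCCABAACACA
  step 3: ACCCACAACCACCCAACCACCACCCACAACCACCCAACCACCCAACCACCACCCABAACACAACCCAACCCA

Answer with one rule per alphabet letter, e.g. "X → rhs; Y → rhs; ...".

  step 2 ⇒ step 3: CAACCACCCAACCACCACCCABAACACA ⇒ ACC·CA·CA·ACC·ACC·CA·ACC·ACC·ACC·CA·CA·ACC·ACC·CA·ACC·ACC·CA·ACC·ACC·ACC·CA·BAA·CA·CA·ACC·CA·ACC·CA
    A ↦ CA
    B ↦ BAA
    C ↦ ACC

A->CA, B->BAA, C->ACC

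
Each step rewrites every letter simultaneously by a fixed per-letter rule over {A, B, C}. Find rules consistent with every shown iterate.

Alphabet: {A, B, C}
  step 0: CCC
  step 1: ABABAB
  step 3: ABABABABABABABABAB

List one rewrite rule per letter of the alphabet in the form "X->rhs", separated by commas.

  step 0 ⇒ step 1: CCC ⇒ AB·AB·AB
    C ↦ AB
    A ↦ CC  (constrained at step 1)
    B ↦ C  (constrained at step 1)

A->CC, B->C, C->AB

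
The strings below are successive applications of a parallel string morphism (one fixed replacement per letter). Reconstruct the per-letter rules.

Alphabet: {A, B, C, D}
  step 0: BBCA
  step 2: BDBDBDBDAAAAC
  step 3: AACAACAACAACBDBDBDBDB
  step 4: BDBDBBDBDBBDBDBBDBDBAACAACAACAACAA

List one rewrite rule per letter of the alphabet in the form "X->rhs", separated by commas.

  step 3 ⇒ step 4: AACAACAACAACBDBDBDBDB ⇒ BD·BD·B·BD·BD·B·BD·BD·B·BD·BD·B·AA·C·AA·C·AA·C·AA·C·AA
    A ↦ BD
    B ↦ AA
    C ↦ B
    D ↦ C

A->BD, B->AA, C->B, D->C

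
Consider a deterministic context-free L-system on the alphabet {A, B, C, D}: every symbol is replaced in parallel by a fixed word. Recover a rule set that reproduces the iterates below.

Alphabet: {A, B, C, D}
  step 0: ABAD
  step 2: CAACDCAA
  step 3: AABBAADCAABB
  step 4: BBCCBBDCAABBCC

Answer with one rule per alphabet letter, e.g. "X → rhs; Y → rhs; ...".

  step 3 ⇒ step 4: AABBAADCAABB ⇒ B·B·C·C·B·B·DC·AA·B·B·C·C
    A ↦ B
    B ↦ C
    C ↦ AA
    D ↦ DC

A->B, B->C, C->AA, D->DC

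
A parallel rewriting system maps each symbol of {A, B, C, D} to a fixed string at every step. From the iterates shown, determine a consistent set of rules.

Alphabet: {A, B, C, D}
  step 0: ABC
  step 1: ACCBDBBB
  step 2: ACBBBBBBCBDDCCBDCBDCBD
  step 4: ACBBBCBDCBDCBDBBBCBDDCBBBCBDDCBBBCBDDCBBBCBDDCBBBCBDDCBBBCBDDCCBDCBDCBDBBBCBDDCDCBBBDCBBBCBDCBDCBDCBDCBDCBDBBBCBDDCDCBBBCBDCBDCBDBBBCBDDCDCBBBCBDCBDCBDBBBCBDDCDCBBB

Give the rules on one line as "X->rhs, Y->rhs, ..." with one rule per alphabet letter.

A->AC, B->CBD, C->BBB, D->DC

  step 1 ⇒ step 2: ACCBDBBB ⇒ AC·BBB·BBB·CBD·DC·CBD·CBD·CBD
    A ↦ AC
    B ↦ CBD
    C ↦ BBB
    D ↦ DC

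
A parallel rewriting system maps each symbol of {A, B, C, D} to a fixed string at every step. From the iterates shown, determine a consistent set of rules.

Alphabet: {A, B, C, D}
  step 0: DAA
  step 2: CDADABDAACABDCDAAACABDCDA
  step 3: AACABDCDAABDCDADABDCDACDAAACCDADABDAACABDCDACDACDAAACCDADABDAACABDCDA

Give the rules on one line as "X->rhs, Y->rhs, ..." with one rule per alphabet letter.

  step 2 ⇒ step 3: CDADABDAACABDCDAAACABDCDA ⇒ AAC·ABD·CDA·ABD·CDA·D·ABD·CDA·CDA·AAC·CDA·D·ABD·AAC·ABD·CDA·CDA·CDA·AAC·CDA·D·ABD·AAC·ABD·CDA
    A ↦ CDA
    B ↦ D
    C ↦ AAC
    D ↦ ABD

A->CDA, B->D, C->AAC, D->ABD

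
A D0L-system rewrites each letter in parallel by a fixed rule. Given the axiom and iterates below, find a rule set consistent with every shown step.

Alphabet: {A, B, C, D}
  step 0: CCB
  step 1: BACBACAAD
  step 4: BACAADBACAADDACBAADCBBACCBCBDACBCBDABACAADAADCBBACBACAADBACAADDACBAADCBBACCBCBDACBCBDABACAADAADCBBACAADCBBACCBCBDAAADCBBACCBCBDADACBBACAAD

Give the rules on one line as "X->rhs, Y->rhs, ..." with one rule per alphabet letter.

A->CB, B->AAD, C->BAC, D->DA

  step 0 ⇒ step 1: CCB ⇒ BAC·BAC·AAD
    B ↦ AAD
    C ↦ BAC
    A ↦ CB  (constrained at step 1)
    D ↦ DA  (constrained at step 1)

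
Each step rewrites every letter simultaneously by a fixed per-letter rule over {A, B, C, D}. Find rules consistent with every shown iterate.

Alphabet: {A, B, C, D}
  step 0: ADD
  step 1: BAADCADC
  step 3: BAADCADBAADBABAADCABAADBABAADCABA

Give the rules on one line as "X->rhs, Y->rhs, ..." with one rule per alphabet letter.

A->BA, B->AD, C->A, D->ADC

  step 0 ⇒ step 1: ADD ⇒ BA·ADC·ADC
    A ↦ BA
    D ↦ ADC
    B ↦ AD  (constrained at step 1)
    C ↦ A  (constrained at step 1)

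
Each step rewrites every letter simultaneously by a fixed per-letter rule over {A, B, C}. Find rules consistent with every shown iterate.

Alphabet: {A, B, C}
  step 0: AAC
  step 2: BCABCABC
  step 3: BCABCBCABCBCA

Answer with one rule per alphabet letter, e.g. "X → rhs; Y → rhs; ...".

A->BC, B->BC, C->A

  step 2 ⇒ step 3: BCABCABC ⇒ BC·A·BC·BC·A·BC·BC·A
    A ↦ BC
    B ↦ BC
    C ↦ A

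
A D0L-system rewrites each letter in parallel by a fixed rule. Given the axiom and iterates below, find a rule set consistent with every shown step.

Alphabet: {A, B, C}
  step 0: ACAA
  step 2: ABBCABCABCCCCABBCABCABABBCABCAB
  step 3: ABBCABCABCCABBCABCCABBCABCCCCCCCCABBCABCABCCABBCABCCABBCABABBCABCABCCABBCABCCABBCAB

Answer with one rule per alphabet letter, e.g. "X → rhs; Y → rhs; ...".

  step 2 ⇒ step 3: ABBCABCABCCCCABBCABCABABBCABCAB ⇒ ABB·CAB·CAB·CC·ABB·CAB·CC·ABB·CAB·CC·CC·CC·CC·ABB·CAB·CAB·CC·ABB·CAB·CC·ABB·CAB·ABB·CAB·CAB·CC·ABB·CAB·CC·ABB·CAB
    A ↦ ABB
    B ↦ CAB
    C ↦ CC

A->ABB, B->CAB, C->CC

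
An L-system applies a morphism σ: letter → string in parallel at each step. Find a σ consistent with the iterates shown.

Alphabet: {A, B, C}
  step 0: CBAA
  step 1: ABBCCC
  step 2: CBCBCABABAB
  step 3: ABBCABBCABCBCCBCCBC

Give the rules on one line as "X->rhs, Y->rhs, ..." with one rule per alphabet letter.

A->C, B->BC, C->AB

  step 2 ⇒ step 3: CBCBCABABAB ⇒ AB·BC·AB·BC·AB·C·BC·C·BC·C·BC
    A ↦ C
    B ↦ BC
    C ↦ AB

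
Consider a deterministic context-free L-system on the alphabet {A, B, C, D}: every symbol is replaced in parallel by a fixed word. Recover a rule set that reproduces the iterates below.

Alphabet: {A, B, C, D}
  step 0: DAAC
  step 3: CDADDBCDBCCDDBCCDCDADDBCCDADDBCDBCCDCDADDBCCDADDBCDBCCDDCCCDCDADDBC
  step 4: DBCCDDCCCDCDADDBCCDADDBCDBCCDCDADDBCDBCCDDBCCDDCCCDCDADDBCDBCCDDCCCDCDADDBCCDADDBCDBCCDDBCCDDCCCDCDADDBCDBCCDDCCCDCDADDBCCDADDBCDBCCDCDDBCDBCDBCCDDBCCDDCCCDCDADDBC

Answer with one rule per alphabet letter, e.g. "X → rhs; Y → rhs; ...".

A->DCC, B->AD, C->DBC, D->CD

  step 3 ⇒ step 4: CDADDBCDBCCDDBCCDCDADDBCCDADDBCDBCCDCDADDBCCDADDBCDBCCDDCCCDCDADDBC ⇒ DBC·CD·DCC·CD·CD·AD·DBC·CD·AD·DBC·DBC·CD·CD·AD·DBC·DBC·CD·DBC·CD·DCC·CD·CD·AD·DBC·DBC·CD·DCC·CD·CD·AD·DBC·CD·AD·DBC·DBC·CD·DBC·CD·DCC·CD·CD·AD·DBC·DBC·CD·DCC·CD·CD·AD·DBC·CD·AD·DBC·DBC·CD·CD·DBC·DBC·DBC·CD·DBC·CD·DCC·CD·CD·AD·DBC
    A ↦ DCC
    B ↦ AD
    C ↦ DBC
    D ↦ CD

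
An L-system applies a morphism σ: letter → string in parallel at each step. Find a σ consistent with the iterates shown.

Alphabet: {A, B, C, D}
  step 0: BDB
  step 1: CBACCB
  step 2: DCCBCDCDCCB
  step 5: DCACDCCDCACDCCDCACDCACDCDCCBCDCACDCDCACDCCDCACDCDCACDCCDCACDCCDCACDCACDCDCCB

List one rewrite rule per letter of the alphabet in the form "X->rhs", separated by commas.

  step 1 ⇒ step 2: CBACCB ⇒ DC·CB·C·DC·DC·CB
    A ↦ C
    B ↦ CB
    C ↦ DC
  step 0 ⇒ step 1: BDB ⇒ CB·AC·CB
    D ↦ AC

A->C, B->CB, C->DC, D->AC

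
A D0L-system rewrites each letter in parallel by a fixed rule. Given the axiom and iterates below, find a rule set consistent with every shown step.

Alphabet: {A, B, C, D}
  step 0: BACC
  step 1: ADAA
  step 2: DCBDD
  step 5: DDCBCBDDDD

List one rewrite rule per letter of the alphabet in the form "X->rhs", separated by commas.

A->D, B->A, C->A, D->CB

  step 1 ⇒ step 2: ADAA ⇒ D·CB·D·D
    A ↦ D
    D ↦ CB
  step 0 ⇒ step 1: BACC ⇒ A·D·A·A
    B ↦ A
  step 0 ⇒ step 1: BACC ⇒ A·D·A·A
    C ↦ A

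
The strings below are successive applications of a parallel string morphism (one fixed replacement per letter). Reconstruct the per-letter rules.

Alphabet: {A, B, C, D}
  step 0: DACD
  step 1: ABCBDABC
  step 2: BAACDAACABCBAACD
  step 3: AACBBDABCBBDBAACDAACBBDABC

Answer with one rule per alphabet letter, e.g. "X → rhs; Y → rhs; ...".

  step 2 ⇒ step 3: BAACDAACABCBAACD ⇒ AAC·B·B·D·ABC·B·B·D·B·AAC·D·AAC·B·B·D·ABC
    A ↦ B
    B ↦ AAC
    C ↦ D
    D ↦ ABC

A->B, B->AAC, C->D, D->ABC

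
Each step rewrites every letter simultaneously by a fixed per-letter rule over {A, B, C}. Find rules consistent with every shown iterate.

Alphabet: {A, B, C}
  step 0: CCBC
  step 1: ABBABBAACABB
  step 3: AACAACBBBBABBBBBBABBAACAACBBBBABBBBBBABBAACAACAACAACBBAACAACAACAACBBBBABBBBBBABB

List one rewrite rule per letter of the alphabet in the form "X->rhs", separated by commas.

  step 0 ⇒ step 1: CCBC ⇒ ABB·ABB·AAC·ABB
    B ↦ AAC
    C ↦ ABB
    A ↦ BB  (constrained at step 1)

A->BB, B->AAC, C->ABB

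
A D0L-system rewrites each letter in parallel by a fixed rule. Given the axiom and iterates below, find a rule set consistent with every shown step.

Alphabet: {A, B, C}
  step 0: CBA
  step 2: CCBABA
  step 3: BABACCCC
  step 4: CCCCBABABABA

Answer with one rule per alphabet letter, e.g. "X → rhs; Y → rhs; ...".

  step 3 ⇒ step 4: BABACCCC ⇒ C·C·C·C·BA·BA·BA·BA
    A ↦ C
    B ↦ C
    C ↦ BA

A->C, B->C, C->BA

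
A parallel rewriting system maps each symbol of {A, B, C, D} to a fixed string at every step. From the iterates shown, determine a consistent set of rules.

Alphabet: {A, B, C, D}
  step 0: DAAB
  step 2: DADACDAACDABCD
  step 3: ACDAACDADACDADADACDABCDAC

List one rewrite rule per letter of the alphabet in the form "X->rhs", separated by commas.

A->DA, B->BC, C->D, D->AC

  step 2 ⇒ step 3: DADACDAACDABCD ⇒ AC·DA·AC·DA·D·AC·DA·DA·D·AC·DA·BC·D·AC
    A ↦ DA
    B ↦ BC
    C ↦ D
    D ↦ AC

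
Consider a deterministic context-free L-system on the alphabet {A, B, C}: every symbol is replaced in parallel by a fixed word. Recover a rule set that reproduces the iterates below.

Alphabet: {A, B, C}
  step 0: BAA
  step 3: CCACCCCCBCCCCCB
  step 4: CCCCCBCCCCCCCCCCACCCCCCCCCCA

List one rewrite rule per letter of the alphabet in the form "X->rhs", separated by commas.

  step 3 ⇒ step 4: CCACCCCCBCCCCCB ⇒ CC·CC·CB·CC·CC·CC·CC·CC·A·CC·CC·CC·CC·CC·A
    A ↦ CB
    B ↦ A
    C ↦ CC

A->CB, B->A, C->CC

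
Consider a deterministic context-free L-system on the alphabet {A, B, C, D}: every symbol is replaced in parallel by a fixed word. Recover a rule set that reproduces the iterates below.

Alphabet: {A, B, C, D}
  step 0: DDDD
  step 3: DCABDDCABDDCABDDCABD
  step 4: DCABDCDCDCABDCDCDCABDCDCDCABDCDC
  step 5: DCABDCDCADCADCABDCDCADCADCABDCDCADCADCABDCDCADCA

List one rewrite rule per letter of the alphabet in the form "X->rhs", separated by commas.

A->BD, B->C, C->A, D->DC

  step 4 ⇒ step 5: DCABDCDCDCABDCDCDCABDCDCDCABDCDC ⇒ DC·A·BD·C·DC·A·DC·A·DC·A·BD·C·DC·A·DC·A·DC·A·BD·C·DC·A·DC·A·DC·A·BD·C·DC·A·DC·A
    A ↦ BD
    B ↦ C
    C ↦ A
    D ↦ DC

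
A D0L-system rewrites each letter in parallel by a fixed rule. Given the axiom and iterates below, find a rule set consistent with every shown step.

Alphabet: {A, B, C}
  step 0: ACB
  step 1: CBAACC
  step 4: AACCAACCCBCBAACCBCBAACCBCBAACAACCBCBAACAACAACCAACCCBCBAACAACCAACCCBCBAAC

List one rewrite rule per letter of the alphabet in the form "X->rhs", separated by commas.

  step 0 ⇒ step 1: ACB ⇒ CB·AAC·C
    A ↦ CB
    B ↦ C
    C ↦ AAC

A->CB, B->C, C->AAC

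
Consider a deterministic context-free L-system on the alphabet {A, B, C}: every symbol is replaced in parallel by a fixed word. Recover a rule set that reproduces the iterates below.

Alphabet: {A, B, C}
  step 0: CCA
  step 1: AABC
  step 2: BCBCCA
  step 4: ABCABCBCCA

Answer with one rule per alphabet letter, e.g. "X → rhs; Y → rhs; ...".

  step 1 ⇒ step 2: AABC ⇒ BC·BC·C·A
    A ↦ BC
    B ↦ C
    C ↦ A

A->BC, B->C, C->A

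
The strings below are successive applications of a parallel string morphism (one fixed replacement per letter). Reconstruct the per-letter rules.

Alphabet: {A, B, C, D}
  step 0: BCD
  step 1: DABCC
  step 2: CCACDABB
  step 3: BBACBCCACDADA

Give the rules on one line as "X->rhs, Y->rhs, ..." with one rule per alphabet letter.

A->AC, B->DA, C->B, D->CC

  step 2 ⇒ step 3: CCACDABB ⇒ B·B·AC·B·CC·AC·DA·DA
    A ↦ AC
    B ↦ DA
    C ↦ B
    D ↦ CC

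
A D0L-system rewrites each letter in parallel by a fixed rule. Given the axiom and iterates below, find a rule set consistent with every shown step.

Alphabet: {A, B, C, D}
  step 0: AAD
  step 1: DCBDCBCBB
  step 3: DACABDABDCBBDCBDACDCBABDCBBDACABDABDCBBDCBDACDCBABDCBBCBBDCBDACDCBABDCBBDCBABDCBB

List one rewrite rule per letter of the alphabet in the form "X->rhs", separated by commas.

A->DCB, B->ABD, C->DAC, D->CBB

  step 0 ⇒ step 1: AAD ⇒ DCB·DCB·CBB
    A ↦ DCB
    D ↦ CBB
    B ↦ ABD  (constrained at step 1)
    C ↦ DAC  (constrained at step 1)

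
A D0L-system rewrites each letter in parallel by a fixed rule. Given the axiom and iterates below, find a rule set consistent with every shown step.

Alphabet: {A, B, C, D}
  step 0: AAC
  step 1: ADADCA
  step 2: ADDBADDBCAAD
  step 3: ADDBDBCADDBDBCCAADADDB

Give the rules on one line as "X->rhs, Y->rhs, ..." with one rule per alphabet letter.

  step 2 ⇒ step 3: ADDBADDBCAAD ⇒ AD·DB·DB·C·AD·DB·DB·C·CA·AD·AD·DB
    A ↦ AD
    B ↦ C
    C ↦ CA
    D ↦ DB

A->AD, B->C, C->CA, D->DB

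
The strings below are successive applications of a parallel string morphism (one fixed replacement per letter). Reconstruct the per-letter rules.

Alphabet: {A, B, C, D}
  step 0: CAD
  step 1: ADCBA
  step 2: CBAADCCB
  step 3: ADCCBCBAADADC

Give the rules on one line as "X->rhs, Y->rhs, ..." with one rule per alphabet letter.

A->CB, B->C, C->AD, D->A

  step 2 ⇒ step 3: CBAADCCB ⇒ AD·C·CB·CB·A·AD·AD·C
    A ↦ CB
    B ↦ C
    C ↦ AD
    D ↦ A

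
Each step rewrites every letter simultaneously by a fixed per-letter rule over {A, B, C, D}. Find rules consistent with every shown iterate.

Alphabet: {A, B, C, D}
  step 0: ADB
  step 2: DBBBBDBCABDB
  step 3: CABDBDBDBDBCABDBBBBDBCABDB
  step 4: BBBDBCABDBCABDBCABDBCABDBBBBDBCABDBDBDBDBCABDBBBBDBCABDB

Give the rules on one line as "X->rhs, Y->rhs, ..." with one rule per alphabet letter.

  step 3 ⇒ step 4: CABDBDBDBDBCABDBBBBDBCABDB ⇒ BB·B·DB·CAB·DB·CAB·DB·CAB·DB·CAB·DB·BB·B·DB·CAB·DB·DB·DB·DB·CAB·DB·BB·B·DB·CAB·DB
    A ↦ B
    B ↦ DB
    C ↦ BB
    D ↦ CAB

A->B, B->DB, C->BB, D->CAB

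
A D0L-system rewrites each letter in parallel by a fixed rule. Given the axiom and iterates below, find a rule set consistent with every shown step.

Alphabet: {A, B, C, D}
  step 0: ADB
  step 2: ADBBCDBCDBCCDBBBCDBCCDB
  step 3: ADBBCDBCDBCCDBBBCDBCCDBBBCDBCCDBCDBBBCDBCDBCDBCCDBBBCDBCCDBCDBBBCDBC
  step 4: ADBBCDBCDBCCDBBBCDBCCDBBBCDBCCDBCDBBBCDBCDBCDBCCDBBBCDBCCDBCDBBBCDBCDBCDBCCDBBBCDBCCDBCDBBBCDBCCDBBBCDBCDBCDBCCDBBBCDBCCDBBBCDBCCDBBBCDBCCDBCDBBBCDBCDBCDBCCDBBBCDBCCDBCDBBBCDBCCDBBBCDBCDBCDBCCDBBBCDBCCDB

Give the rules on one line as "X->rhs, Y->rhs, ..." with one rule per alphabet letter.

A->AD, B->DBC, C->CDB, D->BBC

  step 3 ⇒ step 4: ADBBCDBCDBCCDBBBCDBCCDBBBCDBCCDBCDBBBCDBCDBCDBCCDBBBCDBCCDBCDBBBCDBC ⇒ AD·BBC·DBC·DBC·CDB·BBC·DBC·CDB·BBC·DBC·CDB·CDB·BBC·DBC·DBC·DBC·CDB·BBC·DBC·CDB·CDB·BBC·DBC·DBC·DBC·CDB·BBC·DBC·CDB·CDB·BBC·DBC·CDB·BBC·DBC·DBC·DBC·CDB·BBC·DBC·CDB·BBC·DBC·CDB·BBC·DBC·CDB·CDB·BBC·DBC·DBC·DBC·CDB·BBC·DBC·CDB·CDB·BBC·DBC·CDB·BBC·DBC·DBC·DBC·CDB·BBC·DBC·CDB
    A ↦ AD
    B ↦ DBC
    C ↦ CDB
    D ↦ BBC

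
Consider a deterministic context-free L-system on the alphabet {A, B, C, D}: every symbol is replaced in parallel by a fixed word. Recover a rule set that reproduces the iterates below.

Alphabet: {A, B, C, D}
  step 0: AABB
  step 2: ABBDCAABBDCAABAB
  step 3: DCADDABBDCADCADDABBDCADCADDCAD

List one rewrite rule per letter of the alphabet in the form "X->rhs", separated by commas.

  step 2 ⇒ step 3: ABBDCAABBDCAABAB ⇒ DCA·D·D·AB·B·DCA·DCA·D·D·AB·B·DCA·DCA·D·DCA·D
    A ↦ DCA
    B ↦ D
    C ↦ B
    D ↦ AB

A->DCA, B->D, C->B, D->AB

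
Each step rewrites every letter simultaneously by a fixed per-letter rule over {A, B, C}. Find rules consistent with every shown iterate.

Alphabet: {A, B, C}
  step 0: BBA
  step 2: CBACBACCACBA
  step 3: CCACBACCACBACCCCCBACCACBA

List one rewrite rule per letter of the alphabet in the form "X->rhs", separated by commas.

A->CBA, B->A, C->CC

  step 2 ⇒ step 3: CBACBACCACBA ⇒ CC·A·CBA·CC·A·CBA·CC·CC·CBA·CC·A·CBA
    A ↦ CBA
    B ↦ A
    C ↦ CC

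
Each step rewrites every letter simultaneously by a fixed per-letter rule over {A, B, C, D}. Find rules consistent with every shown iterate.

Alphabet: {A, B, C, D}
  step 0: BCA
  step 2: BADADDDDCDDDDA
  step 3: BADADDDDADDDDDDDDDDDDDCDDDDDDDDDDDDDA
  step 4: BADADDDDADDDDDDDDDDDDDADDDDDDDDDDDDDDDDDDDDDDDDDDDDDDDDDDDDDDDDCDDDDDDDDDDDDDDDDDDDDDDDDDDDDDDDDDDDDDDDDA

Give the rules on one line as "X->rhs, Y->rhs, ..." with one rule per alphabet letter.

  step 3 ⇒ step 4: BADADDDDADDDDDDDDDDDDDCDDDDDDDDDDDDDA ⇒ BA·DA·DDD·DA·DDD·DDD·DDD·DDD·DA·DDD·DDD·DDD·DDD·DDD·DDD·DDD·DDD·DDD·DDD·DDD·DDD·DDD·DC·DDD·DDD·DDD·DDD·DDD·DDD·DDD·DDD·DDD·DDD·DDD·DDD·DDD·DA
    A ↦ DA
    B ↦ BA
    C ↦ DC
    D ↦ DDD

A->DA, B->BA, C->DC, D->DDD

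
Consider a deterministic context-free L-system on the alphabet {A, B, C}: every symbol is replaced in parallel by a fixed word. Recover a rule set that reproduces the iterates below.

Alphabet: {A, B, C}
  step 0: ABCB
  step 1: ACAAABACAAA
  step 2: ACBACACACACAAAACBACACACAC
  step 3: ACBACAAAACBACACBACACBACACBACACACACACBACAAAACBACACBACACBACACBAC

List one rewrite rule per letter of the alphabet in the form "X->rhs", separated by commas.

  step 2 ⇒ step 3: ACBACACACACAAAACBACACACAC ⇒ AC·BAC·AAA·AC·BAC·AC·BAC·AC·BAC·AC·BAC·AC·AC·AC·AC·BAC·AAA·AC·BAC·AC·BAC·AC·BAC·AC·BAC
    A ↦ AC
    B ↦ AAA
    C ↦ BAC

A->AC, B->AAA, C->BAC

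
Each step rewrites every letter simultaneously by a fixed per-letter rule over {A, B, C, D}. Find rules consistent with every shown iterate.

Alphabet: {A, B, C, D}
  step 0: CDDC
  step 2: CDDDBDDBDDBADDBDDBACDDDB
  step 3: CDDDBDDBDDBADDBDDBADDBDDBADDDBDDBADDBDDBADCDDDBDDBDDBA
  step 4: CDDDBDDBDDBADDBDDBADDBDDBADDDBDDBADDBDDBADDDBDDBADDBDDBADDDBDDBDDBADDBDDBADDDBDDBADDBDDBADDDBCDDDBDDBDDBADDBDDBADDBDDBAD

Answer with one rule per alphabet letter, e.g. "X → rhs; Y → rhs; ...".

A->D, B->A, C->CD, D->DDB

  step 3 ⇒ step 4: CDDDBDDBDDBADDBDDBADDBDDBADDDBDDBADDBDDBADCDDDBDDBDDBA ⇒ CD·DDB·DDB·DDB·A·DDB·DDB·A·DDB·DDB·A·D·DDB·DDB·A·DDB·DDB·A·D·DDB·DDB·A·DDB·DDB·A·D·DDB·DDB·DDB·A·DDB·DDB·A·D·DDB·DDB·A·DDB·DDB·A·D·DDB·CD·DDB·DDB·DDB·A·DDB·DDB·A·DDB·DDB·A·D
    A ↦ D
    B ↦ A
    C ↦ CD
    D ↦ DDB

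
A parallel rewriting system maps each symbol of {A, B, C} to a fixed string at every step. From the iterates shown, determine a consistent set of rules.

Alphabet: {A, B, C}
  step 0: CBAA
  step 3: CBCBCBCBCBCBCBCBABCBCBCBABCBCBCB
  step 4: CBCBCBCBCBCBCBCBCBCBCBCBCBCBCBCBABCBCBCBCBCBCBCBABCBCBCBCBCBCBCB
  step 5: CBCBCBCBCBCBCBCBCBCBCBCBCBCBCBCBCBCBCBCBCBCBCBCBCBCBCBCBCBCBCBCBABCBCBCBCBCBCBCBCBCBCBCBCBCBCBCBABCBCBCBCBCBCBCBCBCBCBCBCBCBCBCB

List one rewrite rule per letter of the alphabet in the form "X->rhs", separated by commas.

  step 4 ⇒ step 5: CBCBCBCBCBCBCBCBCBCBCBCBCBCBCBCBABCBCBCBCBCBCBCBABCBCBCBCBCBCBCB ⇒ CB·CB·CB·CB·CB·CB·CB·CB·CB·CB·CB·CB·CB·CB·CB·CB·CB·CB·CB·CB·CB·CB·CB·CB·CB·CB·CB·CB·CB·CB·CB·CB·AB·CB·CB·CB·CB·CB·CB·CB·CB·CB·CB·CB·CB·CB·CB·CB·AB·CB·CB·CB·CB·CB·CB·CB·CB·CB·CB·CB·CB·CB·CB·CB
    A ↦ AB
    B ↦ CB
    C ↦ CB

A->AB, B->CB, C->CB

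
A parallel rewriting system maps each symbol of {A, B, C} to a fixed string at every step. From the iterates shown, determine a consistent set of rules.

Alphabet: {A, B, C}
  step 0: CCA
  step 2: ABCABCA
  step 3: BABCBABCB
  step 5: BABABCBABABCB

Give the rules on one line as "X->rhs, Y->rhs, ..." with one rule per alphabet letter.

A->B, B->A, C->BC

  step 2 ⇒ step 3: ABCABCA ⇒ B·A·BC·B·A·BC·B
    A ↦ B
    B ↦ A
    C ↦ BC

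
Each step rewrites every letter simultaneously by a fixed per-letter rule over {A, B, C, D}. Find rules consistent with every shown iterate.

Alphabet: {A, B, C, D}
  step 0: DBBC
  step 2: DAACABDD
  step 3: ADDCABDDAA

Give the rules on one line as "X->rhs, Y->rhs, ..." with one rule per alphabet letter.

A->D, B->D, C->CAB, D->A

  step 2 ⇒ step 3: DAACABDD ⇒ A·D·D·CAB·D·D·A·A
    A ↦ D
    B ↦ D
    C ↦ CAB
    D ↦ A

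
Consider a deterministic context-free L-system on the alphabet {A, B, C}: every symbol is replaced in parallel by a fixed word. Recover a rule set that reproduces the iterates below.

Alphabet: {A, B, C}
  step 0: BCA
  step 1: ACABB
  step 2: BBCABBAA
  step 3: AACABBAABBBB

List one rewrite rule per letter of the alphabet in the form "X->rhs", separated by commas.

  step 2 ⇒ step 3: BBCABBAA ⇒ A·A·CA·BB·A·A·BB·BB
    A ↦ BB
    B ↦ A
    C ↦ CA

A->BB, B->A, C->CA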